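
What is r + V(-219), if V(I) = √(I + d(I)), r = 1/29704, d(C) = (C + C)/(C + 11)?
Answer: 1/29704 + I*√586482/52 ≈ 3.3666e-5 + 14.727*I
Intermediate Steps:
d(C) = 2*C/(11 + C) (d(C) = (2*C)/(11 + C) = 2*C/(11 + C))
r = 1/29704 ≈ 3.3666e-5
V(I) = √(I + 2*I/(11 + I))
r + V(-219) = 1/29704 + √(-219*(13 - 219)/(11 - 219)) = 1/29704 + √(-219*(-206)/(-208)) = 1/29704 + √(-219*(-1/208)*(-206)) = 1/29704 + √(-22557/104) = 1/29704 + I*√586482/52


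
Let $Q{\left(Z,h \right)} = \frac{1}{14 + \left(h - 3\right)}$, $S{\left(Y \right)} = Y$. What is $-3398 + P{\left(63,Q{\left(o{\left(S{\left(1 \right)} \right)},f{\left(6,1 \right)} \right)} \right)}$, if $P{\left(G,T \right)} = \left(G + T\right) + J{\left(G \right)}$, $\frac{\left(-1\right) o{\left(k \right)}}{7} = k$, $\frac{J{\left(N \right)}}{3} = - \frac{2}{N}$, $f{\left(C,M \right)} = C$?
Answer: $- \frac{1190608}{357} \approx -3335.0$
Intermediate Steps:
$J{\left(N \right)} = - \frac{6}{N}$ ($J{\left(N \right)} = 3 \left(- \frac{2}{N}\right) = - \frac{6}{N}$)
$o{\left(k \right)} = - 7 k$
$Q{\left(Z,h \right)} = \frac{1}{11 + h}$ ($Q{\left(Z,h \right)} = \frac{1}{14 + \left(h - 3\right)} = \frac{1}{14 + \left(-3 + h\right)} = \frac{1}{11 + h}$)
$P{\left(G,T \right)} = G + T - \frac{6}{G}$ ($P{\left(G,T \right)} = \left(G + T\right) - \frac{6}{G} = G + T - \frac{6}{G}$)
$-3398 + P{\left(63,Q{\left(o{\left(S{\left(1 \right)} \right)},f{\left(6,1 \right)} \right)} \right)} = -3398 + \left(63 + \frac{1}{11 + 6} - \frac{6}{63}\right) = -3398 + \left(63 + \frac{1}{17} - \frac{2}{21}\right) = -3398 + \frac{22478}{357} = - \frac{1190608}{357}$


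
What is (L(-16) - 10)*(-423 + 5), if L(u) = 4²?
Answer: -2508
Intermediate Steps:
L(u) = 16
(L(-16) - 10)*(-423 + 5) = (16 - 10)*(-423 + 5) = 6*(-418) = -2508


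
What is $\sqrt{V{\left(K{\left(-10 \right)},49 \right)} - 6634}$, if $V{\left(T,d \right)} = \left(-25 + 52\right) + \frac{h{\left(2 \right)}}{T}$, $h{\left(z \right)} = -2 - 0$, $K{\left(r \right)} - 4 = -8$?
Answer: $\frac{i \sqrt{26426}}{2} \approx 81.28 i$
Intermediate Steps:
$K{\left(r \right)} = -4$ ($K{\left(r \right)} = 4 - 8 = -4$)
$h{\left(z \right)} = -2$ ($h{\left(z \right)} = -2 + 0 = -2$)
$V{\left(T,d \right)} = 27 - \frac{2}{T}$ ($V{\left(T,d \right)} = \left(-25 + 52\right) - \frac{2}{T} = 27 - \frac{2}{T}$)
$\sqrt{V{\left(K{\left(-10 \right)},49 \right)} - 6634} = \sqrt{\left(27 - \frac{2}{-4}\right) - 6634} = \sqrt{\left(27 - - \frac{1}{2}\right) - 6634} = \sqrt{\left(27 + \frac{1}{2}\right) - 6634} = \sqrt{\frac{55}{2} - 6634} = \sqrt{- \frac{13213}{2}} = \frac{i \sqrt{26426}}{2}$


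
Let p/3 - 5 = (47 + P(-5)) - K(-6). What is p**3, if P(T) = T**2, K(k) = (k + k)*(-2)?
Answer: 4019679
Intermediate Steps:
K(k) = -4*k (K(k) = (2*k)*(-2) = -4*k)
p = 159 (p = 15 + 3*((47 + (-5)**2) - (-4)*(-6)) = 15 + 3*((47 + 25) - 1*24) = 15 + 3*(72 - 24) = 15 + 3*48 = 15 + 144 = 159)
p**3 = 159**3 = 4019679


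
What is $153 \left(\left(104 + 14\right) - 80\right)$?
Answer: $5814$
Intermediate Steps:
$153 \left(\left(104 + 14\right) - 80\right) = 153 \left(118 - 80\right) = 153 \cdot 38 = 5814$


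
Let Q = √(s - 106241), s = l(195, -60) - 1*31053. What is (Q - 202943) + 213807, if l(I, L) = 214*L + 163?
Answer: 10864 + I*√149971 ≈ 10864.0 + 387.26*I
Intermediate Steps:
l(I, L) = 163 + 214*L
s = -43730 (s = (163 + 214*(-60)) - 1*31053 = (163 - 12840) - 31053 = -12677 - 31053 = -43730)
Q = I*√149971 (Q = √(-43730 - 106241) = √(-149971) = I*√149971 ≈ 387.26*I)
(Q - 202943) + 213807 = (I*√149971 - 202943) + 213807 = (-202943 + I*√149971) + 213807 = 10864 + I*√149971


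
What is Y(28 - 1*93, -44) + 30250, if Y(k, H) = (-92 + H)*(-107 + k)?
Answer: 53642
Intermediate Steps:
Y(k, H) = (-107 + k)*(-92 + H)
Y(28 - 1*93, -44) + 30250 = (9844 - 107*(-44) - 92*(28 - 1*93) - 44*(28 - 1*93)) + 30250 = (9844 + 4708 - 92*(28 - 93) - 44*(28 - 93)) + 30250 = (9844 + 4708 - 92*(-65) - 44*(-65)) + 30250 = (9844 + 4708 + 5980 + 2860) + 30250 = 23392 + 30250 = 53642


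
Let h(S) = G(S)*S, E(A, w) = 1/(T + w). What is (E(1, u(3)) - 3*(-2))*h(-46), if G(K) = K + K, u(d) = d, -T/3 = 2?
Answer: 71944/3 ≈ 23981.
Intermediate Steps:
T = -6 (T = -3*2 = -6)
E(A, w) = 1/(-6 + w)
G(K) = 2*K
h(S) = 2*S² (h(S) = (2*S)*S = 2*S²)
(E(1, u(3)) - 3*(-2))*h(-46) = (1/(-6 + 3) - 3*(-2))*(2*(-46)²) = (1/(-3) + 6)*(2*2116) = (-⅓ + 6)*4232 = (17/3)*4232 = 71944/3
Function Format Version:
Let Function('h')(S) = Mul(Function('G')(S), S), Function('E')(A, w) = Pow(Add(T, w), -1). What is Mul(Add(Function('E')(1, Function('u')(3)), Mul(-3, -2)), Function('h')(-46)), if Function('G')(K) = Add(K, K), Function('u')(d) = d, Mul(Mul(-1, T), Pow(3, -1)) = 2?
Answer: Rational(71944, 3) ≈ 23981.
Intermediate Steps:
T = -6 (T = Mul(-3, 2) = -6)
Function('E')(A, w) = Pow(Add(-6, w), -1)
Function('G')(K) = Mul(2, K)
Function('h')(S) = Mul(2, Pow(S, 2)) (Function('h')(S) = Mul(Mul(2, S), S) = Mul(2, Pow(S, 2)))
Mul(Add(Function('E')(1, Function('u')(3)), Mul(-3, -2)), Function('h')(-46)) = Mul(Add(Pow(Add(-6, 3), -1), Mul(-3, -2)), Mul(2, Pow(-46, 2))) = Mul(Add(Pow(-3, -1), 6), Mul(2, 2116)) = Mul(Add(Rational(-1, 3), 6), 4232) = Mul(Rational(17, 3), 4232) = Rational(71944, 3)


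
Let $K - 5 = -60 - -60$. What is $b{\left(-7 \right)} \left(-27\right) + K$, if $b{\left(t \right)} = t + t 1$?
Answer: $383$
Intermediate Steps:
$K = 5$ ($K = 5 - 0 = 5 + \left(-60 + 60\right) = 5 + 0 = 5$)
$b{\left(t \right)} = 2 t$ ($b{\left(t \right)} = t + t = 2 t$)
$b{\left(-7 \right)} \left(-27\right) + K = 2 \left(-7\right) \left(-27\right) + 5 = \left(-14\right) \left(-27\right) + 5 = 378 + 5 = 383$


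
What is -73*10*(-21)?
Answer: 15330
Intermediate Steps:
-73*10*(-21) = -730*(-21) = 15330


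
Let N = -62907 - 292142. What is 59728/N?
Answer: -59728/355049 ≈ -0.16822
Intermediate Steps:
N = -355049
59728/N = 59728/(-355049) = 59728*(-1/355049) = -59728/355049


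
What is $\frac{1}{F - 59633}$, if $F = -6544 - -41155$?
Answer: $- \frac{1}{25022} \approx -3.9965 \cdot 10^{-5}$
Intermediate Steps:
$F = 34611$ ($F = -6544 + 41155 = 34611$)
$\frac{1}{F - 59633} = \frac{1}{34611 - 59633} = \frac{1}{-25022} = - \frac{1}{25022}$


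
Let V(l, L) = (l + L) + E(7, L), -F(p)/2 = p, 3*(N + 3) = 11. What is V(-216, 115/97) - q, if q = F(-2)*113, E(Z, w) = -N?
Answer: -194237/291 ≈ -667.48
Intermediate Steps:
N = ⅔ (N = -3 + (⅓)*11 = -3 + 11/3 = ⅔ ≈ 0.66667)
F(p) = -2*p
E(Z, w) = -⅔ (E(Z, w) = -1*⅔ = -⅔)
V(l, L) = -⅔ + L + l (V(l, L) = (l + L) - ⅔ = (L + l) - ⅔ = -⅔ + L + l)
q = 452 (q = -2*(-2)*113 = 4*113 = 452)
V(-216, 115/97) - q = (-⅔ + 115/97 - 216) - 1*452 = (-⅔ + 115*(1/97) - 216) - 452 = (-⅔ + 115/97 - 216) - 452 = -62705/291 - 452 = -194237/291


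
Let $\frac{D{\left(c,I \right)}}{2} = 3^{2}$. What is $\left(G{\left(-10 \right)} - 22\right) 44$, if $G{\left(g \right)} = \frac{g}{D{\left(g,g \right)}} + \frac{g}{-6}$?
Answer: $- \frac{8272}{9} \approx -919.11$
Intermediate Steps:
$D{\left(c,I \right)} = 18$ ($D{\left(c,I \right)} = 2 \cdot 3^{2} = 2 \cdot 9 = 18$)
$G{\left(g \right)} = - \frac{g}{9}$ ($G{\left(g \right)} = \frac{g}{18} + \frac{g}{-6} = g \frac{1}{18} + g \left(- \frac{1}{6}\right) = \frac{g}{18} - \frac{g}{6} = - \frac{g}{9}$)
$\left(G{\left(-10 \right)} - 22\right) 44 = \left(\left(- \frac{1}{9}\right) \left(-10\right) - 22\right) 44 = \left(\frac{10}{9} - 22\right) 44 = \left(- \frac{188}{9}\right) 44 = - \frac{8272}{9}$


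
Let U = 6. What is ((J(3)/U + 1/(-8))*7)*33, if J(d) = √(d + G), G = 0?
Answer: -231/8 + 77*√3/2 ≈ 37.809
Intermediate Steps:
J(d) = √d (J(d) = √(d + 0) = √d)
((J(3)/U + 1/(-8))*7)*33 = ((√3/6 + 1/(-8))*7)*33 = ((√3*(⅙) + 1*(-⅛))*7)*33 = ((√3/6 - ⅛)*7)*33 = ((-⅛ + √3/6)*7)*33 = (-7/8 + 7*√3/6)*33 = -231/8 + 77*√3/2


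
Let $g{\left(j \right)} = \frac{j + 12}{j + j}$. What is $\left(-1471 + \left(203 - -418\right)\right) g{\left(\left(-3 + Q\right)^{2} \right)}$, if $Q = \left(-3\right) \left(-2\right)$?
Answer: $- \frac{2975}{3} \approx -991.67$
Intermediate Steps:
$Q = 6$
$g{\left(j \right)} = \frac{12 + j}{2 j}$
$\left(-1471 + \left(203 - -418\right)\right) g{\left(\left(-3 + Q\right)^{2} \right)} = \left(-1471 + \left(203 - -418\right)\right) \frac{12 + \left(-3 + 6\right)^{2}}{2 \left(-3 + 6\right)^{2}} = \left(-1471 + \left(203 + 418\right)\right) \frac{12 + 3^{2}}{2 \cdot 3^{2}} = \left(-1471 + 621\right) \frac{12 + 9}{2 \cdot 9} = - 850 \cdot \frac{1}{2} \cdot \frac{1}{9} \cdot 21 = \left(-850\right) \frac{7}{6} = - \frac{2975}{3}$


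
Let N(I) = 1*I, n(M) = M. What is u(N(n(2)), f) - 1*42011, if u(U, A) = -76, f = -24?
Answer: -42087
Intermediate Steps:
N(I) = I
u(N(n(2)), f) - 1*42011 = -76 - 1*42011 = -76 - 42011 = -42087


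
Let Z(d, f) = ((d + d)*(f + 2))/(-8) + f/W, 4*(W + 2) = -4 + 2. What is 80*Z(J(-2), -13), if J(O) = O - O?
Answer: 416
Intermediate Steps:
W = -5/2 (W = -2 + (-4 + 2)/4 = -2 + (1/4)*(-2) = -2 - 1/2 = -5/2 ≈ -2.5000)
J(O) = 0
Z(d, f) = -2*f/5 - d*(2 + f)/4 (Z(d, f) = ((d + d)*(f + 2))/(-8) + f/(-5/2) = ((2*d)*(2 + f))*(-1/8) + f*(-2/5) = (2*d*(2 + f))*(-1/8) - 2*f/5 = -d*(2 + f)/4 - 2*f/5 = -2*f/5 - d*(2 + f)/4)
80*Z(J(-2), -13) = 80*(-2/5*(-13) - 1/4*0*(2 - 13)) = 80*(26/5 - 1/4*0*(-11)) = 80*(26/5 + 0) = 80*(26/5) = 416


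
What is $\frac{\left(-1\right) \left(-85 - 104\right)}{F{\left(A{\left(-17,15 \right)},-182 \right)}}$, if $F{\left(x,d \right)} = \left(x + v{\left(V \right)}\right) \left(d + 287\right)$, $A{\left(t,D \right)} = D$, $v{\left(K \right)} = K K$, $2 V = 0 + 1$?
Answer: $\frac{36}{305} \approx 0.11803$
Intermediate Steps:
$V = \frac{1}{2}$ ($V = \frac{0 + 1}{2} = \frac{1}{2} \cdot 1 = \frac{1}{2} \approx 0.5$)
$v{\left(K \right)} = K^{2}$
$F{\left(x,d \right)} = \left(287 + d\right) \left(\frac{1}{4} + x\right)$ ($F{\left(x,d \right)} = \left(x + \left(\frac{1}{2}\right)^{2}\right) \left(d + 287\right) = \left(x + \frac{1}{4}\right) \left(287 + d\right) = \left(\frac{1}{4} + x\right) \left(287 + d\right) = \left(287 + d\right) \left(\frac{1}{4} + x\right)$)
$\frac{\left(-1\right) \left(-85 - 104\right)}{F{\left(A{\left(-17,15 \right)},-182 \right)}} = \frac{\left(-1\right) \left(-85 - 104\right)}{\frac{287}{4} + 287 \cdot 15 + \frac{1}{4} \left(-182\right) - 2730} = \frac{\left(-1\right) \left(-189\right)}{\frac{287}{4} + 4305 - \frac{91}{2} - 2730} = \frac{189}{\frac{6405}{4}} = 189 \cdot \frac{4}{6405} = \frac{36}{305}$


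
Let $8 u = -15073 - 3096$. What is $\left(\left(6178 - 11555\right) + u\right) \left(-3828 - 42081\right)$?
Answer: $\frac{2808942165}{8} \approx 3.5112 \cdot 10^{8}$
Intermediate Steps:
$u = - \frac{18169}{8}$ ($u = \frac{-15073 - 3096}{8} = \frac{1}{8} \left(-18169\right) = - \frac{18169}{8} \approx -2271.1$)
$\left(\left(6178 - 11555\right) + u\right) \left(-3828 - 42081\right) = \left(\left(6178 - 11555\right) - \frac{18169}{8}\right) \left(-3828 - 42081\right) = \left(\left(6178 - 11555\right) - \frac{18169}{8}\right) \left(-45909\right) = \left(-5377 - \frac{18169}{8}\right) \left(-45909\right) = \left(- \frac{61185}{8}\right) \left(-45909\right) = \frac{2808942165}{8}$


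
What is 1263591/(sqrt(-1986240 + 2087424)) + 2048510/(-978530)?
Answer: -204851/97853 + 13587*sqrt(1581)/136 ≈ 3970.3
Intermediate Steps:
1263591/(sqrt(-1986240 + 2087424)) + 2048510/(-978530) = 1263591/(sqrt(101184)) + 2048510*(-1/978530) = 1263591/((8*sqrt(1581))) - 204851/97853 = 1263591*(sqrt(1581)/12648) - 204851/97853 = 13587*sqrt(1581)/136 - 204851/97853 = -204851/97853 + 13587*sqrt(1581)/136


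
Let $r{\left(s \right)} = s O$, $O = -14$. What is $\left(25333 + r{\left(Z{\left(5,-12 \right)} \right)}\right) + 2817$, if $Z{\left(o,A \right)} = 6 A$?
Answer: $29158$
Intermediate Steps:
$r{\left(s \right)} = - 14 s$ ($r{\left(s \right)} = s \left(-14\right) = - 14 s$)
$\left(25333 + r{\left(Z{\left(5,-12 \right)} \right)}\right) + 2817 = \left(25333 - 14 \cdot 6 \left(-12\right)\right) + 2817 = \left(25333 - -1008\right) + 2817 = \left(25333 + 1008\right) + 2817 = 26341 + 2817 = 29158$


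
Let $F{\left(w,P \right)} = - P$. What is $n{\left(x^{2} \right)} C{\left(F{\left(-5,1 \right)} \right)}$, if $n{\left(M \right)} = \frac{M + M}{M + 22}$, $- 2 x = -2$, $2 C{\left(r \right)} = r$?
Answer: $- \frac{1}{23} \approx -0.043478$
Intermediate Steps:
$C{\left(r \right)} = \frac{r}{2}$
$x = 1$ ($x = \left(- \frac{1}{2}\right) \left(-2\right) = 1$)
$n{\left(M \right)} = \frac{2 M}{22 + M}$
$n{\left(x^{2} \right)} C{\left(F{\left(-5,1 \right)} \right)} = \frac{2 \cdot 1^{2}}{22 + 1^{2}} \frac{\left(-1\right) 1}{2} = 2 \cdot 1 \frac{1}{22 + 1} \cdot \frac{1}{2} \left(-1\right) = 2 \cdot 1 \cdot \frac{1}{23} \left(- \frac{1}{2}\right) = \frac{2}{23} \left(- \frac{1}{2}\right) = - \frac{1}{23}$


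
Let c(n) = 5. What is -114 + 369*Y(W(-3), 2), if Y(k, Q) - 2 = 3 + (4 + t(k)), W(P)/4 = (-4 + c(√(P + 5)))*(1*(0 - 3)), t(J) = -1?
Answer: 2838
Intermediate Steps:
W(P) = -12 (W(P) = 4*((-4 + 5)*(1*(0 - 3))) = 4*(1*(1*(-3))) = 4*(1*(-3)) = 4*(-3) = -12)
Y(k, Q) = 8 (Y(k, Q) = 2 + (3 + (4 - 1)) = 2 + (3 + 3) = 2 + 6 = 8)
-114 + 369*Y(W(-3), 2) = -114 + 369*8 = -114 + 2952 = 2838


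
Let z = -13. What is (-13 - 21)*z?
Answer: 442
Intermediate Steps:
(-13 - 21)*z = (-13 - 21)*(-13) = -34*(-13) = 442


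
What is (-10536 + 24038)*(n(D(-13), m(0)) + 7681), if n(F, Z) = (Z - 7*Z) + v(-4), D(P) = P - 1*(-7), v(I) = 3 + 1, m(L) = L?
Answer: 103762870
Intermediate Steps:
v(I) = 4
D(P) = 7 + P (D(P) = P + 7 = 7 + P)
n(F, Z) = 4 - 6*Z (n(F, Z) = (Z - 7*Z) + 4 = -6*Z + 4 = 4 - 6*Z)
(-10536 + 24038)*(n(D(-13), m(0)) + 7681) = (-10536 + 24038)*((4 - 6*0) + 7681) = 13502*((4 + 0) + 7681) = 13502*(4 + 7681) = 13502*7685 = 103762870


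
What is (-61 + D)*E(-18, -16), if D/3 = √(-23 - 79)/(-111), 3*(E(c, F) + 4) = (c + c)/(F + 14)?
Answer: -122 - 2*I*√102/37 ≈ -122.0 - 0.54592*I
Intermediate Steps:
E(c, F) = -4 + 2*c/(3*(14 + F)) (E(c, F) = -4 + ((c + c)/(F + 14))/3 = -4 + ((2*c)/(14 + F))/3 = -4 + (2*c/(14 + F))/3 = -4 + 2*c/(3*(14 + F)))
D = -I*√102/37 (D = 3*(√(-23 - 79)/(-111)) = 3*(√(-102)*(-1/111)) = 3*((I*√102)*(-1/111)) = 3*(-I*√102/111) = -I*√102/37 ≈ -0.27296*I)
(-61 + D)*E(-18, -16) = (-61 - I*√102/37)*(2*(-84 - 18 - 6*(-16))/(3*(14 - 16))) = (-61 - I*√102/37)*((⅔)*(-84 - 18 + 96)/(-2)) = (-61 - I*√102/37)*((⅔)*(-½)*(-6)) = (-61 - I*√102/37)*2 = -122 - 2*I*√102/37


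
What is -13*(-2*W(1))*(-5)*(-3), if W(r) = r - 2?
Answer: -390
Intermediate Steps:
W(r) = -2 + r
-13*(-2*W(1))*(-5)*(-3) = -13*(-2*(-2 + 1))*(-5)*(-3) = -13*(-2*(-1))*(-5)*(-3) = -26*(-5)*(-3) = -13*(-10)*(-3) = 130*(-3) = -390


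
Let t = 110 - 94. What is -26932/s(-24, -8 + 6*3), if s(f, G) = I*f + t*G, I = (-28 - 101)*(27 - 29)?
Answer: 6733/1508 ≈ 4.4649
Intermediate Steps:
t = 16
I = 258 (I = -129*(-2) = 258)
s(f, G) = 16*G + 258*f (s(f, G) = 258*f + 16*G = 16*G + 258*f)
-26932/s(-24, -8 + 6*3) = -26932/(16*(-8 + 6*3) + 258*(-24)) = -26932/(16*(-8 + 18) - 6192) = -26932/(16*10 - 6192) = -26932/(160 - 6192) = -26932/(-6032) = -26932*(-1/6032) = 6733/1508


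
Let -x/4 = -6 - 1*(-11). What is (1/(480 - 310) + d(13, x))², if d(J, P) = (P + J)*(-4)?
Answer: 22667121/28900 ≈ 784.33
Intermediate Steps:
x = -20 (x = -4*(-6 - 1*(-11)) = -4*(-6 + 11) = -4*5 = -20)
d(J, P) = -4*J - 4*P (d(J, P) = (J + P)*(-4) = -4*J - 4*P)
(1/(480 - 310) + d(13, x))² = (1/(480 - 310) + (-4*13 - 4*(-20)))² = (1/170 + (-52 + 80))² = (1/170 + 28)² = (4761/170)² = 22667121/28900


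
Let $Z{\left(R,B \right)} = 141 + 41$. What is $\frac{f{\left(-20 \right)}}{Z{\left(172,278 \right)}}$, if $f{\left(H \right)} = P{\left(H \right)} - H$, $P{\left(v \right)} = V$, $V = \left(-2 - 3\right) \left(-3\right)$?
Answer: $\frac{5}{26} \approx 0.19231$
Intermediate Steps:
$V = 15$ ($V = \left(-5\right) \left(-3\right) = 15$)
$P{\left(v \right)} = 15$
$f{\left(H \right)} = 15 - H$
$Z{\left(R,B \right)} = 182$
$\frac{f{\left(-20 \right)}}{Z{\left(172,278 \right)}} = \frac{15 - -20}{182} = \left(15 + 20\right) \frac{1}{182} = 35 \cdot \frac{1}{182} = \frac{5}{26}$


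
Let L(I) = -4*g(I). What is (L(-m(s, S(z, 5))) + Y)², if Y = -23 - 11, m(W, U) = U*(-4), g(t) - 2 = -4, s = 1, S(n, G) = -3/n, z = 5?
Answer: 676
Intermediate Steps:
g(t) = -2 (g(t) = 2 - 4 = -2)
m(W, U) = -4*U
Y = -34
L(I) = 8 (L(I) = -4*(-2) = 8)
(L(-m(s, S(z, 5))) + Y)² = (8 - 34)² = (-26)² = 676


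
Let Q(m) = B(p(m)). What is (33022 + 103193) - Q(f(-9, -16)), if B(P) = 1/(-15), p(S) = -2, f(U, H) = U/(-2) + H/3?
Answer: 2043226/15 ≈ 1.3622e+5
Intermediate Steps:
f(U, H) = -U/2 + H/3 (f(U, H) = U*(-½) + H*(⅓) = -U/2 + H/3)
B(P) = -1/15
Q(m) = -1/15
(33022 + 103193) - Q(f(-9, -16)) = (33022 + 103193) - 1*(-1/15) = 136215 + 1/15 = 2043226/15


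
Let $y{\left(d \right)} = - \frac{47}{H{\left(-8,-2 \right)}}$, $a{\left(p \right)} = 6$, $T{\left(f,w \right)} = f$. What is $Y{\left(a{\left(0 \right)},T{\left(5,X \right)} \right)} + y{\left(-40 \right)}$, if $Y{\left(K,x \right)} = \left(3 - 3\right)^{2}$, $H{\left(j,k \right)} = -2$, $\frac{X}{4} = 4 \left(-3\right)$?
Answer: $\frac{47}{2} \approx 23.5$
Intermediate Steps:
$X = -48$ ($X = 4 \cdot 4 \left(-3\right) = 4 \left(-12\right) = -48$)
$Y{\left(K,x \right)} = 0$ ($Y{\left(K,x \right)} = 0^{2} = 0$)
$y{\left(d \right)} = \frac{47}{2}$ ($y{\left(d \right)} = - \frac{47}{-2} = \left(-47\right) \left(- \frac{1}{2}\right) = \frac{47}{2}$)
$Y{\left(a{\left(0 \right)},T{\left(5,X \right)} \right)} + y{\left(-40 \right)} = 0 + \frac{47}{2} = \frac{47}{2}$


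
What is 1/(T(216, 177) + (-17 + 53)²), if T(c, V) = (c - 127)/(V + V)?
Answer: 354/458873 ≈ 0.00077146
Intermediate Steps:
T(c, V) = (-127 + c)/(2*V) (T(c, V) = (-127 + c)/((2*V)) = (-127 + c)*(1/(2*V)) = (-127 + c)/(2*V))
1/(T(216, 177) + (-17 + 53)²) = 1/((½)*(-127 + 216)/177 + (-17 + 53)²) = 1/((½)*(1/177)*89 + 36²) = 1/(89/354 + 1296) = 1/(458873/354) = 354/458873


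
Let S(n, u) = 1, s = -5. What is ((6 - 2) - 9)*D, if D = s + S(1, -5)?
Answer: 20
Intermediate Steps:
D = -4 (D = -5 + 1 = -4)
((6 - 2) - 9)*D = ((6 - 2) - 9)*(-4) = (4 - 9)*(-4) = -5*(-4) = 20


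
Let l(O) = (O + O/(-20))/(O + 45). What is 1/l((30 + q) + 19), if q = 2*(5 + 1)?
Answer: 2120/1159 ≈ 1.8292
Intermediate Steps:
q = 12 (q = 2*6 = 12)
l(O) = 19*O/(20*(45 + O)) (l(O) = (O + O*(-1/20))/(45 + O) = (O - O/20)/(45 + O) = (19*O/20)/(45 + O) = 19*O/(20*(45 + O)))
1/l((30 + q) + 19) = 1/(19*((30 + 12) + 19)/(20*(45 + ((30 + 12) + 19)))) = 1/(19*(42 + 19)/(20*(45 + (42 + 19)))) = 1/((19/20)*61/(45 + 61)) = 1/((19/20)*61/106) = 1/((19/20)*61*(1/106)) = 1/(1159/2120) = 2120/1159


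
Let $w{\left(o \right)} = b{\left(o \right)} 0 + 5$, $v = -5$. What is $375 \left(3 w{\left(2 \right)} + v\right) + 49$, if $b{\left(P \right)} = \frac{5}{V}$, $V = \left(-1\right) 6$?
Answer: $3799$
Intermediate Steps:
$V = -6$
$b{\left(P \right)} = - \frac{5}{6}$ ($b{\left(P \right)} = \frac{5}{-6} = 5 \left(- \frac{1}{6}\right) = - \frac{5}{6}$)
$w{\left(o \right)} = 5$ ($w{\left(o \right)} = \left(- \frac{5}{6}\right) 0 + 5 = 0 + 5 = 5$)
$375 \left(3 w{\left(2 \right)} + v\right) + 49 = 375 \left(3 \cdot 5 - 5\right) + 49 = 375 \left(15 - 5\right) + 49 = 375 \cdot 10 + 49 = 3750 + 49 = 3799$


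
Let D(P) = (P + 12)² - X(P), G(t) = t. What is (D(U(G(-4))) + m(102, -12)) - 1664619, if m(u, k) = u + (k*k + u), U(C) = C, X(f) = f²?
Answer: -1664223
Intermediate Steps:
D(P) = (12 + P)² - P² (D(P) = (P + 12)² - P² = (12 + P)² - P²)
m(u, k) = k² + 2*u (m(u, k) = u + (k² + u) = u + (u + k²) = k² + 2*u)
(D(U(G(-4))) + m(102, -12)) - 1664619 = ((144 + 24*(-4)) + ((-12)² + 2*102)) - 1664619 = ((144 - 96) + (144 + 204)) - 1664619 = (48 + 348) - 1664619 = 396 - 1664619 = -1664223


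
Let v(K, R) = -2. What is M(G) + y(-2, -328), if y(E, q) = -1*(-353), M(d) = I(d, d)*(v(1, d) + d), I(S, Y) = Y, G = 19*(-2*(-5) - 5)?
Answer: 9188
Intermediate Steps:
G = 95 (G = 19*(10 - 5) = 19*5 = 95)
M(d) = d*(-2 + d)
y(E, q) = 353
M(G) + y(-2, -328) = 95*(-2 + 95) + 353 = 95*93 + 353 = 8835 + 353 = 9188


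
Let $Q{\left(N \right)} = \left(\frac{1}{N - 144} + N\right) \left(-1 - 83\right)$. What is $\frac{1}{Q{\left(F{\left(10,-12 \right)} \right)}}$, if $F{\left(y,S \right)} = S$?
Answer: $\frac{13}{13111} \approx 0.00099153$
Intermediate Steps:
$Q{\left(N \right)} = - 84 N - \frac{84}{-144 + N}$ ($Q{\left(N \right)} = \left(\frac{1}{-144 + N} + N\right) \left(-84\right) = \left(N + \frac{1}{-144 + N}\right) \left(-84\right) = - 84 N - \frac{84}{-144 + N}$)
$\frac{1}{Q{\left(F{\left(10,-12 \right)} \right)}} = \frac{1}{84 \frac{1}{-144 - 12} \left(-1 - \left(-12\right)^{2} + 144 \left(-12\right)\right)} = \frac{1}{84 \frac{1}{-156} \left(-1 - 144 - 1728\right)} = \frac{1}{84 \left(- \frac{1}{156}\right) \left(-1 - 144 - 1728\right)} = \frac{1}{84 \left(- \frac{1}{156}\right) \left(-1873\right)} = \frac{1}{\frac{13111}{13}} = \frac{13}{13111}$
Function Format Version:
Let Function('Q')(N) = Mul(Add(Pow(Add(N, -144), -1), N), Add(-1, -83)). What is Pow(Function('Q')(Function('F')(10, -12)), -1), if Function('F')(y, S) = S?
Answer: Rational(13, 13111) ≈ 0.00099153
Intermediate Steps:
Function('Q')(N) = Add(Mul(-84, N), Mul(-84, Pow(Add(-144, N), -1))) (Function('Q')(N) = Mul(Add(Pow(Add(-144, N), -1), N), -84) = Mul(Add(N, Pow(Add(-144, N), -1)), -84) = Add(Mul(-84, N), Mul(-84, Pow(Add(-144, N), -1))))
Pow(Function('Q')(Function('F')(10, -12)), -1) = Pow(Mul(84, Pow(Add(-144, -12), -1), Add(-1, Mul(-1, Pow(-12, 2)), Mul(144, -12))), -1) = Pow(Mul(84, Pow(-156, -1), Add(-1, Mul(-1, 144), -1728)), -1) = Pow(Mul(84, Rational(-1, 156), Add(-1, -144, -1728)), -1) = Pow(Mul(84, Rational(-1, 156), -1873), -1) = Pow(Rational(13111, 13), -1) = Rational(13, 13111)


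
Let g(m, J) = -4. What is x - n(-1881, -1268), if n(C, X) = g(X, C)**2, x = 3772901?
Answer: 3772885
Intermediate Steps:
n(C, X) = 16 (n(C, X) = (-4)**2 = 16)
x - n(-1881, -1268) = 3772901 - 1*16 = 3772901 - 16 = 3772885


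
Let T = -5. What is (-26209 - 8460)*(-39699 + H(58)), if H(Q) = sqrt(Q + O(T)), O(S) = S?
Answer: 1376324631 - 34669*sqrt(53) ≈ 1.3761e+9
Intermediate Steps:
H(Q) = sqrt(-5 + Q) (H(Q) = sqrt(Q - 5) = sqrt(-5 + Q))
(-26209 - 8460)*(-39699 + H(58)) = (-26209 - 8460)*(-39699 + sqrt(-5 + 58)) = -34669*(-39699 + sqrt(53)) = 1376324631 - 34669*sqrt(53)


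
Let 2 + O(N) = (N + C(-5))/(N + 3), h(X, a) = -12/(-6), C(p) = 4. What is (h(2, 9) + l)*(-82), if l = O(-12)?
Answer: -656/9 ≈ -72.889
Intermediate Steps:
h(X, a) = 2 (h(X, a) = -12*(-⅙) = 2)
O(N) = -2 + (4 + N)/(3 + N) (O(N) = -2 + (N + 4)/(N + 3) = -2 + (4 + N)/(3 + N))
l = -10/9 (l = (-2 - 1*(-12))/(3 - 12) = (-2 + 12)/(-9) = -⅑*10 = -10/9 ≈ -1.1111)
(h(2, 9) + l)*(-82) = (2 - 10/9)*(-82) = (8/9)*(-82) = -656/9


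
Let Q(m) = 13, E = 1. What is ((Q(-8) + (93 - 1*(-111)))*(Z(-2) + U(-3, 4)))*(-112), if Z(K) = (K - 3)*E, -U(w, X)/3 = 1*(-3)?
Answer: -97216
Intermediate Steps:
U(w, X) = 9 (U(w, X) = -3*(-3) = 9)
Z(K) = -3 + K (Z(K) = (K - 3)*1 = (-3 + K)*1 = -3 + K)
((Q(-8) + (93 - 1*(-111)))*(Z(-2) + U(-3, 4)))*(-112) = ((13 + (93 - 1*(-111)))*((-3 - 2) + 9))*(-112) = ((13 + (93 + 111))*(-5 + 9))*(-112) = ((13 + 204)*4)*(-112) = (217*4)*(-112) = 868*(-112) = -97216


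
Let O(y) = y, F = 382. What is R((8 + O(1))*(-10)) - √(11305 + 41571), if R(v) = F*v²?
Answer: 3094200 - 2*√13219 ≈ 3.0940e+6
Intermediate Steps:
R(v) = 382*v²
R((8 + O(1))*(-10)) - √(11305 + 41571) = 382*((8 + 1)*(-10))² - √(11305 + 41571) = 382*(9*(-10))² - √52876 = 382*(-90)² - 2*√13219 = 382*8100 - 2*√13219 = 3094200 - 2*√13219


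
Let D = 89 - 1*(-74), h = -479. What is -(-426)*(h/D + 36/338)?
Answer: -33235242/27547 ≈ -1206.5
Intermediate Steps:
D = 163 (D = 89 + 74 = 163)
-(-426)*(h/D + 36/338) = -(-426)*(-479/163 + 36/338) = -(-426)*(-479*1/163 + 36*(1/338)) = -(-426)*(-479/163 + 18/169) = -(-426)*(-78017)/27547 = -426*78017/27547 = -33235242/27547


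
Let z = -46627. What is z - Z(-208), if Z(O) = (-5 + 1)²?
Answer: -46643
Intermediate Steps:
Z(O) = 16 (Z(O) = (-4)² = 16)
z - Z(-208) = -46627 - 1*16 = -46627 - 16 = -46643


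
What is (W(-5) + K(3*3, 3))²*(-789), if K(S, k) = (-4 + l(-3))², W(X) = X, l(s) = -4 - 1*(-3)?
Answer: -315600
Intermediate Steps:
l(s) = -1 (l(s) = -4 + 3 = -1)
K(S, k) = 25 (K(S, k) = (-4 - 1)² = (-5)² = 25)
(W(-5) + K(3*3, 3))²*(-789) = (-5 + 25)²*(-789) = 20²*(-789) = 400*(-789) = -315600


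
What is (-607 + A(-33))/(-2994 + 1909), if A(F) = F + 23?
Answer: 617/1085 ≈ 0.56866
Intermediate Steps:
A(F) = 23 + F
(-607 + A(-33))/(-2994 + 1909) = (-607 + (23 - 33))/(-2994 + 1909) = (-607 - 10)/(-1085) = -617*(-1/1085) = 617/1085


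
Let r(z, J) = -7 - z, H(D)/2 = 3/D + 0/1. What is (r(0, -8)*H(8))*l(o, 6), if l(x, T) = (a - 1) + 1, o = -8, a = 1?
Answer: -21/4 ≈ -5.2500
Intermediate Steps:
l(x, T) = 1 (l(x, T) = (1 - 1) + 1 = 0 + 1 = 1)
H(D) = 6/D (H(D) = 2*(3/D + 0/1) = 2*(3/D + 0*1) = 2*(3/D + 0) = 2*(3/D) = 6/D)
(r(0, -8)*H(8))*l(o, 6) = ((-7 - 1*0)*(6/8))*1 = ((-7 + 0)*(6*(⅛)))*1 = -7*¾*1 = -21/4*1 = -21/4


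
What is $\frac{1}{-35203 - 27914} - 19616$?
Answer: $- \frac{1238103073}{63117} \approx -19616.0$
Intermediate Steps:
$\frac{1}{-35203 - 27914} - 19616 = \frac{1}{-63117} - 19616 = - \frac{1}{63117} - 19616 = - \frac{1238103073}{63117}$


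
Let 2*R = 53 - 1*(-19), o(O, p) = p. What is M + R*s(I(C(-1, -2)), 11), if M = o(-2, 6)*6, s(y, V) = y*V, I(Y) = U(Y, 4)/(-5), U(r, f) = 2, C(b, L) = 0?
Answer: -612/5 ≈ -122.40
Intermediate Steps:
I(Y) = -⅖ (I(Y) = 2/(-5) = 2*(-⅕) = -⅖)
R = 36 (R = (53 - 1*(-19))/2 = (53 + 19)/2 = (½)*72 = 36)
s(y, V) = V*y
M = 36 (M = 6*6 = 36)
M + R*s(I(C(-1, -2)), 11) = 36 + 36*(11*(-⅖)) = 36 + 36*(-22/5) = 36 - 792/5 = -612/5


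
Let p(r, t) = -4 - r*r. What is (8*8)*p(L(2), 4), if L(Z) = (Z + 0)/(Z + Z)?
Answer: -272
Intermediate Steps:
L(Z) = 1/2 (L(Z) = Z/((2*Z)) = Z*(1/(2*Z)) = 1/2)
p(r, t) = -4 - r**2
(8*8)*p(L(2), 4) = (8*8)*(-4 - (1/2)**2) = 64*(-4 - 1*1/4) = 64*(-4 - 1/4) = 64*(-17/4) = -272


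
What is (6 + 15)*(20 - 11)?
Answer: 189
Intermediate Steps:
(6 + 15)*(20 - 11) = 21*9 = 189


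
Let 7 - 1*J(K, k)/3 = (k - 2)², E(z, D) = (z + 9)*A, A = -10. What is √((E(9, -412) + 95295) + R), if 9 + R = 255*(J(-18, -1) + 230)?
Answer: 3*√16914 ≈ 390.16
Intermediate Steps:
E(z, D) = -90 - 10*z (E(z, D) = (z + 9)*(-10) = (9 + z)*(-10) = -90 - 10*z)
J(K, k) = 21 - 3*(-2 + k)² (J(K, k) = 21 - 3*(k - 2)² = 21 - 3*(-2 + k)²)
R = 57111 (R = -9 + 255*((21 - 3*(-2 - 1)²) + 230) = -9 + 255*((21 - 3*(-3)²) + 230) = -9 + 255*((21 - 3*9) + 230) = -9 + 255*((21 - 27) + 230) = -9 + 255*(-6 + 230) = -9 + 255*224 = -9 + 57120 = 57111)
√((E(9, -412) + 95295) + R) = √(((-90 - 10*9) + 95295) + 57111) = √(((-90 - 90) + 95295) + 57111) = √((-180 + 95295) + 57111) = √(95115 + 57111) = √152226 = 3*√16914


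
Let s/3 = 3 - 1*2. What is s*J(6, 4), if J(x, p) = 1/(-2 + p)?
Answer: 3/2 ≈ 1.5000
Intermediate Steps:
s = 3 (s = 3*(3 - 1*2) = 3*(3 - 2) = 3*1 = 3)
s*J(6, 4) = 3/(-2 + 4) = 3/2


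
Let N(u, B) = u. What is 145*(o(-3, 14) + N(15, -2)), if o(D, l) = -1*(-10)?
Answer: 3625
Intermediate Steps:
o(D, l) = 10
145*(o(-3, 14) + N(15, -2)) = 145*(10 + 15) = 145*25 = 3625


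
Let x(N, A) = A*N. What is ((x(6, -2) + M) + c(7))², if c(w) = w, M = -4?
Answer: 81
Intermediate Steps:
((x(6, -2) + M) + c(7))² = ((-2*6 - 4) + 7)² = ((-12 - 4) + 7)² = (-16 + 7)² = (-9)² = 81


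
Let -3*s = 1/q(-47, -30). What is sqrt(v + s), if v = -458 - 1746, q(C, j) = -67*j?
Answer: I*sqrt(8904381070)/2010 ≈ 46.947*I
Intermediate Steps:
v = -2204
s = -1/6030 (s = -1/(3*((-67*(-30)))) = -1/3/2010 = -1/3*1/2010 = -1/6030 ≈ -0.00016584)
sqrt(v + s) = sqrt(-2204 - 1/6030) = sqrt(-13290121/6030) = I*sqrt(8904381070)/2010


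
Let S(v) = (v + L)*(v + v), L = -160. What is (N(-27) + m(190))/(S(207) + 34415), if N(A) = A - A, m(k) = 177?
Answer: 177/53873 ≈ 0.0032855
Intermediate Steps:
N(A) = 0
S(v) = 2*v*(-160 + v) (S(v) = (v - 160)*(v + v) = (-160 + v)*(2*v) = 2*v*(-160 + v))
(N(-27) + m(190))/(S(207) + 34415) = (0 + 177)/(2*207*(-160 + 207) + 34415) = 177/(2*207*47 + 34415) = 177/(19458 + 34415) = 177/53873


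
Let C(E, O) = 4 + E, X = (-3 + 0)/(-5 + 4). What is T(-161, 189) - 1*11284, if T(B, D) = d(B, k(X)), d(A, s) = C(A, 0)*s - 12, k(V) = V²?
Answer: -12709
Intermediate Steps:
X = 3 (X = -3/(-1) = -3*(-1) = 3)
d(A, s) = -12 + s*(4 + A) (d(A, s) = (4 + A)*s - 12 = s*(4 + A) - 12 = -12 + s*(4 + A))
T(B, D) = 24 + 9*B (T(B, D) = -12 + 3²*(4 + B) = -12 + 9*(4 + B) = -12 + (36 + 9*B) = 24 + 9*B)
T(-161, 189) - 1*11284 = (24 + 9*(-161)) - 1*11284 = (24 - 1449) - 11284 = -1425 - 11284 = -12709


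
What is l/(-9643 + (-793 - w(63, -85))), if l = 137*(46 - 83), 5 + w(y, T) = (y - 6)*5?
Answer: 5069/10716 ≈ 0.47303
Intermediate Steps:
w(y, T) = -35 + 5*y (w(y, T) = -5 + (y - 6)*5 = -5 + (-6 + y)*5 = -5 + (-30 + 5*y) = -35 + 5*y)
l = -5069 (l = 137*(-37) = -5069)
l/(-9643 + (-793 - w(63, -85))) = -5069/(-9643 + (-793 - (-35 + 5*63))) = -5069/(-9643 + (-793 - (-35 + 315))) = -5069/(-9643 + (-793 - 1*280)) = -5069/(-9643 + (-793 - 280)) = -5069/(-9643 - 1073) = -5069/(-10716) = -5069*(-1/10716) = 5069/10716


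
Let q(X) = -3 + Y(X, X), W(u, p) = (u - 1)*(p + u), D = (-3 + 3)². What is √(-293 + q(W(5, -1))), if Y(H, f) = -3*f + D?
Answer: 2*I*√86 ≈ 18.547*I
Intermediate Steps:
D = 0 (D = 0² = 0)
Y(H, f) = -3*f (Y(H, f) = -3*f + 0 = -3*f)
W(u, p) = (-1 + u)*(p + u)
q(X) = -3 - 3*X
√(-293 + q(W(5, -1))) = √(-293 + (-3 - 3*(5² - 1*(-1) - 1*5 - 1*5))) = √(-293 + (-3 - 3*(25 + 1 - 5 - 5))) = √(-293 + (-3 - 3*16)) = √(-293 + (-3 - 48)) = √(-293 - 51) = √(-344) = 2*I*√86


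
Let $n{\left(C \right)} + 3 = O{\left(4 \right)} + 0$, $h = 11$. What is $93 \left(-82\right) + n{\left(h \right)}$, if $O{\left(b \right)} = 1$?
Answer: $-7628$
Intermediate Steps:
$n{\left(C \right)} = -2$ ($n{\left(C \right)} = -3 + \left(1 + 0\right) = -3 + 1 = -2$)
$93 \left(-82\right) + n{\left(h \right)} = 93 \left(-82\right) - 2 = -7626 - 2 = -7628$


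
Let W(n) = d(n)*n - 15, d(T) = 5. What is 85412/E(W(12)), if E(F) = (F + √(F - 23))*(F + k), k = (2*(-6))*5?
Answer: -256236/2003 + 85412*√22/30045 ≈ -114.59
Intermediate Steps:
k = -60 (k = -12*5 = -60)
W(n) = -15 + 5*n (W(n) = 5*n - 15 = -15 + 5*n)
E(F) = (-60 + F)*(F + √(-23 + F)) (E(F) = (F + √(F - 23))*(F - 60) = (F + √(-23 + F))*(-60 + F) = (-60 + F)*(F + √(-23 + F)))
85412/E(W(12)) = 85412/((-15 + 5*12)² - 60*(-15 + 5*12) - 60*√(-23 + (-15 + 5*12)) + (-15 + 5*12)*√(-23 + (-15 + 5*12))) = 85412/((-15 + 60)² - 60*(-15 + 60) - 60*√(-23 + (-15 + 60)) + (-15 + 60)*√(-23 + (-15 + 60))) = 85412/(45² - 60*45 - 60*√(-23 + 45) + 45*√(-23 + 45)) = 85412/(2025 - 2700 - 60*√22 + 45*√22) = 85412/(-675 - 15*√22)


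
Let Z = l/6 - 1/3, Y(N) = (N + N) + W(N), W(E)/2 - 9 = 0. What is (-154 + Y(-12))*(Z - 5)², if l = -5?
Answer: -54760/9 ≈ -6084.4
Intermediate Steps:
W(E) = 18 (W(E) = 18 + 2*0 = 18 + 0 = 18)
Y(N) = 18 + 2*N (Y(N) = (N + N) + 18 = 2*N + 18 = 18 + 2*N)
Z = -7/6 (Z = -5/6 - 1/3 = -5*⅙ - 1*⅓ = -⅚ - ⅓ = -7/6 ≈ -1.1667)
(-154 + Y(-12))*(Z - 5)² = (-154 + (18 + 2*(-12)))*(-7/6 - 5)² = (-154 + (18 - 24))*(-37/6)² = (-154 - 6)*(1369/36) = -160*1369/36 = -54760/9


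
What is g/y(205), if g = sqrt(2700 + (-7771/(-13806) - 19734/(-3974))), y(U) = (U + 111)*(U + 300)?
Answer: sqrt(226225262027094382)/1459227286920 ≈ 0.00032595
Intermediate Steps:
y(U) = (111 + U)*(300 + U)
g = sqrt(226225262027094382)/9144174 (g = sqrt(2700 + (-7771*(-1/13806) - 19734*(-1/3974))) = sqrt(2700 + (7771/13806 + 9867/1987)) = sqrt(2700 + 151664779/27432522) = sqrt(74219474179/27432522) = sqrt(226225262027094382)/9144174 ≈ 52.015)
g/y(205) = (sqrt(226225262027094382)/9144174)/(33300 + 205**2 + 411*205) = (sqrt(226225262027094382)/9144174)/(33300 + 42025 + 84255) = (sqrt(226225262027094382)/9144174)/159580 = (sqrt(226225262027094382)/9144174)*(1/159580) = sqrt(226225262027094382)/1459227286920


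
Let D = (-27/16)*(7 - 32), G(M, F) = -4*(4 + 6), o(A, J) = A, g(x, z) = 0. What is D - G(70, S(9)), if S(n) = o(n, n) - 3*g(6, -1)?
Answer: 1315/16 ≈ 82.188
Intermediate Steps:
S(n) = n (S(n) = n - 3*0 = n + 0 = n)
G(M, F) = -40 (G(M, F) = -4*10 = -40)
D = 675/16 (D = -27*1/16*(-25) = -27/16*(-25) = 675/16 ≈ 42.188)
D - G(70, S(9)) = 675/16 - 1*(-40) = 675/16 + 40 = 1315/16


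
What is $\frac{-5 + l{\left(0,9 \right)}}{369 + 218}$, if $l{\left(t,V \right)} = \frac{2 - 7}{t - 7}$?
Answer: $- \frac{30}{4109} \approx -0.007301$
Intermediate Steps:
$l{\left(t,V \right)} = - \frac{5}{-7 + t}$
$\frac{-5 + l{\left(0,9 \right)}}{369 + 218} = \frac{-5 - \frac{5}{-7 + 0}}{369 + 218} = \frac{-5 - \frac{5}{-7}}{587} = \left(-5 - - \frac{5}{7}\right) \frac{1}{587} = \left(-5 + \frac{5}{7}\right) \frac{1}{587} = \left(- \frac{30}{7}\right) \frac{1}{587} = - \frac{30}{4109}$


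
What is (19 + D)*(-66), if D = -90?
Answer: 4686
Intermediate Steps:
(19 + D)*(-66) = (19 - 90)*(-66) = -71*(-66) = 4686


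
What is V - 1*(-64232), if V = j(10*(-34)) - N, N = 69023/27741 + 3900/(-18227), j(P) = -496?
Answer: 32226015661031/505635207 ≈ 63734.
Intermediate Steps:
N = 1149892321/505635207 (N = 69023*(1/27741) + 3900*(-1/18227) = 69023/27741 - 3900/18227 = 1149892321/505635207 ≈ 2.2742)
V = -251944954993/505635207 (V = -496 - 1*1149892321/505635207 = -496 - 1149892321/505635207 = -251944954993/505635207 ≈ -498.27)
V - 1*(-64232) = -251944954993/505635207 - 1*(-64232) = -251944954993/505635207 + 64232 = 32226015661031/505635207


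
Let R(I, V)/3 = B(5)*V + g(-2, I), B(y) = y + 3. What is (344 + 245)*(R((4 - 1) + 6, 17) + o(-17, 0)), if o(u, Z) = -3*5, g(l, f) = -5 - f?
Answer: 206739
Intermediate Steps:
B(y) = 3 + y
o(u, Z) = -15
R(I, V) = -15 - 3*I + 24*V (R(I, V) = 3*((3 + 5)*V + (-5 - I)) = 3*(8*V + (-5 - I)) = 3*(-5 - I + 8*V) = -15 - 3*I + 24*V)
(344 + 245)*(R((4 - 1) + 6, 17) + o(-17, 0)) = (344 + 245)*((-15 - 3*((4 - 1) + 6) + 24*17) - 15) = 589*((-15 - 3*(3 + 6) + 408) - 15) = 589*((-15 - 3*9 + 408) - 15) = 589*((-15 - 27 + 408) - 15) = 589*(366 - 15) = 589*351 = 206739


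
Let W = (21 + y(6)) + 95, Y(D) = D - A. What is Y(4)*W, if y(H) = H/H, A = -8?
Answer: 1404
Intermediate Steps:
y(H) = 1
Y(D) = 8 + D (Y(D) = D - 1*(-8) = D + 8 = 8 + D)
W = 117 (W = (21 + 1) + 95 = 22 + 95 = 117)
Y(4)*W = (8 + 4)*117 = 12*117 = 1404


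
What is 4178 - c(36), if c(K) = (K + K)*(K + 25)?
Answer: -214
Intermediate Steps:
c(K) = 2*K*(25 + K) (c(K) = (2*K)*(25 + K) = 2*K*(25 + K))
4178 - c(36) = 4178 - 2*36*(25 + 36) = 4178 - 2*36*61 = 4178 - 1*4392 = 4178 - 4392 = -214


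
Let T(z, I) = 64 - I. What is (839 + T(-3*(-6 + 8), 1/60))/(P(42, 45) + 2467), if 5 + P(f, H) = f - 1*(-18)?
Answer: 54179/151320 ≈ 0.35804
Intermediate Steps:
P(f, H) = 13 + f (P(f, H) = -5 + (f - 1*(-18)) = -5 + (f + 18) = -5 + (18 + f) = 13 + f)
(839 + T(-3*(-6 + 8), 1/60))/(P(42, 45) + 2467) = (839 + (64 - 1/60))/((13 + 42) + 2467) = (839 + (64 - 1*1/60))/(55 + 2467) = (839 + (64 - 1/60))/2522 = (839 + 3839/60)*(1/2522) = (54179/60)*(1/2522) = 54179/151320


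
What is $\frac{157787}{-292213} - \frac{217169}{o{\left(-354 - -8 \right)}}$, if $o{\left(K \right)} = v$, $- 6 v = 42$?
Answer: $\frac{63458500488}{2045491} \approx 31024.0$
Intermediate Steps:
$v = -7$ ($v = \left(- \frac{1}{6}\right) 42 = -7$)
$o{\left(K \right)} = -7$
$\frac{157787}{-292213} - \frac{217169}{o{\left(-354 - -8 \right)}} = \frac{157787}{-292213} - \frac{217169}{-7} = 157787 \left(- \frac{1}{292213}\right) - - \frac{217169}{7} = - \frac{157787}{292213} + \frac{217169}{7} = \frac{63458500488}{2045491}$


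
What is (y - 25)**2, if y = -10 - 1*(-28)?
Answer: 49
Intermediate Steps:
y = 18 (y = -10 + 28 = 18)
(y - 25)**2 = (18 - 25)**2 = (-7)**2 = 49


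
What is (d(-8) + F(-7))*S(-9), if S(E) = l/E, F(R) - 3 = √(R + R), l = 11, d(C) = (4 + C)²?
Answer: -209/9 - 11*I*√14/9 ≈ -23.222 - 4.5731*I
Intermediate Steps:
F(R) = 3 + √2*√R (F(R) = 3 + √(R + R) = 3 + √(2*R) = 3 + √2*√R)
S(E) = 11/E
(d(-8) + F(-7))*S(-9) = ((4 - 8)² + (3 + √2*√(-7)))*(11/(-9)) = ((-4)² + (3 + √2*(I*√7)))*(11*(-⅑)) = (16 + (3 + I*√14))*(-11/9) = (19 + I*√14)*(-11/9) = -209/9 - 11*I*√14/9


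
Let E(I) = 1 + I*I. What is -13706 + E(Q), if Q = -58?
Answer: -10341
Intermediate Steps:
E(I) = 1 + I²
-13706 + E(Q) = -13706 + (1 + (-58)²) = -13706 + (1 + 3364) = -13706 + 3365 = -10341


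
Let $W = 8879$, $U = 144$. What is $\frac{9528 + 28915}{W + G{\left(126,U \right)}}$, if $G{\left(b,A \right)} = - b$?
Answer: $\frac{38443}{8753} \approx 4.392$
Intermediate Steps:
$\frac{9528 + 28915}{W + G{\left(126,U \right)}} = \frac{9528 + 28915}{8879 - 126} = \frac{38443}{8879 - 126} = \frac{38443}{8753}$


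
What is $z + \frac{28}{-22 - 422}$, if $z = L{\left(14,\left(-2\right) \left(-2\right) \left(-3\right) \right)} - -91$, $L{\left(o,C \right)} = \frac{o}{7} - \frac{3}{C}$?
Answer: $\frac{41375}{444} \approx 93.187$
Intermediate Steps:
$L{\left(o,C \right)} = - \frac{3}{C} + \frac{o}{7}$ ($L{\left(o,C \right)} = o \frac{1}{7} - \frac{3}{C} = \frac{o}{7} - \frac{3}{C} = - \frac{3}{C} + \frac{o}{7}$)
$z = \frac{373}{4}$ ($z = \left(- \frac{3}{\left(-2\right) \left(-2\right) \left(-3\right)} + \frac{1}{7} \cdot 14\right) - -91 = \left(- \frac{3}{4 \left(-3\right)} + 2\right) + 91 = \left(- \frac{3}{-12} + 2\right) + 91 = \left(\left(-3\right) \left(- \frac{1}{12}\right) + 2\right) + 91 = \left(\frac{1}{4} + 2\right) + 91 = \frac{9}{4} + 91 = \frac{373}{4} \approx 93.25$)
$z + \frac{28}{-22 - 422} = \frac{373}{4} + \frac{28}{-22 - 422} = \frac{373}{4} + \frac{28}{-444} = \frac{373}{4} + 28 \left(- \frac{1}{444}\right) = \frac{373}{4} - \frac{7}{111} = \frac{41375}{444}$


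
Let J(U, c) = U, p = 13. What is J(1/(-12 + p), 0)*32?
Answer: 32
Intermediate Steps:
J(1/(-12 + p), 0)*32 = 32/(-12 + 13) = 32/1 = 1*32 = 32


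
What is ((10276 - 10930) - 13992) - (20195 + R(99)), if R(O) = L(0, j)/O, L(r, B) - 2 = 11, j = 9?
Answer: -3449272/99 ≈ -34841.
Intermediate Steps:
L(r, B) = 13 (L(r, B) = 2 + 11 = 13)
R(O) = 13/O
((10276 - 10930) - 13992) - (20195 + R(99)) = ((10276 - 10930) - 13992) - (20195 + 13/99) = (-654 - 13992) - (20195 + 13*(1/99)) = -14646 - (20195 + 13/99) = -14646 - 1*1999318/99 = -14646 - 1999318/99 = -3449272/99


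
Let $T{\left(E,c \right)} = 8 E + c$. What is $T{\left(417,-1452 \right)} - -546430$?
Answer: $548314$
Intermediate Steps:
$T{\left(E,c \right)} = c + 8 E$
$T{\left(417,-1452 \right)} - -546430 = \left(-1452 + 8 \cdot 417\right) - -546430 = \left(-1452 + 3336\right) + 546430 = 1884 + 546430 = 548314$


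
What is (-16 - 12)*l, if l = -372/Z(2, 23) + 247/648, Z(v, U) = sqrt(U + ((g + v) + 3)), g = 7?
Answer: -1729/162 + 1488*sqrt(35)/5 ≈ 1750.0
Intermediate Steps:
Z(v, U) = sqrt(10 + U + v) (Z(v, U) = sqrt(U + ((7 + v) + 3)) = sqrt(U + (10 + v)) = sqrt(10 + U + v))
l = 247/648 - 372*sqrt(35)/35 (l = -372/sqrt(10 + 23 + 2) + 247/648 = -372*sqrt(35)/35 + 247*(1/648) = -372*sqrt(35)/35 + 247/648 = 247/648 - 372*sqrt(35)/35 ≈ -62.498)
(-16 - 12)*l = (-16 - 12)*(247/648 - 372*sqrt(35)/35) = -28*(247/648 - 372*sqrt(35)/35) = -1729/162 + 1488*sqrt(35)/5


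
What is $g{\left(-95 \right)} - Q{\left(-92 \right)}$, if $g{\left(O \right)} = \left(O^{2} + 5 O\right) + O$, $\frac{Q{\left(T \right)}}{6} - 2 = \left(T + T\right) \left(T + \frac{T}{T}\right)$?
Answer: $-92021$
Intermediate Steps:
$Q{\left(T \right)} = 12 + 12 T \left(1 + T\right)$ ($Q{\left(T \right)} = 12 + 6 \left(T + T\right) \left(T + \frac{T}{T}\right) = 12 + 6 \cdot 2 T \left(T + 1\right) = 12 + 6 \cdot 2 T \left(1 + T\right) = 12 + 12 T \left(1 + T\right)$)
$g{\left(O \right)} = O^{2} + 6 O$
$g{\left(-95 \right)} - Q{\left(-92 \right)} = - 95 \left(6 - 95\right) - \left(12 + 12 \left(-92\right) + 12 \left(-92\right)^{2}\right) = \left(-95\right) \left(-89\right) - \left(12 - 1104 + 12 \cdot 8464\right) = 8455 - \left(12 - 1104 + 101568\right) = 8455 - 100476 = -92021$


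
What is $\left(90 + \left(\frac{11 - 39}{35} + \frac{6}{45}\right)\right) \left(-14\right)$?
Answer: $- \frac{3752}{3} \approx -1250.7$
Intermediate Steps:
$\left(90 + \left(\frac{11 - 39}{35} + \frac{6}{45}\right)\right) \left(-14\right) = \left(90 + \left(\left(-28\right) \frac{1}{35} + 6 \cdot \frac{1}{45}\right)\right) \left(-14\right) = \left(90 + \left(- \frac{4}{5} + \frac{2}{15}\right)\right) \left(-14\right) = \left(90 - \frac{2}{3}\right) \left(-14\right) = \frac{268}{3} \left(-14\right) = - \frac{3752}{3}$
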